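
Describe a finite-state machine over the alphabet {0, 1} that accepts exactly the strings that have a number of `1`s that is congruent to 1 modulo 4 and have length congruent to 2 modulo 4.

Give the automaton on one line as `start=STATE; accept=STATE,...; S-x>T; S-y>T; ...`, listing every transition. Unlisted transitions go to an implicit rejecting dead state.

start=s0; accept=s4; s0-0>s1; s0-1>s2; s1-0>s3; s1-1>s4; s2-0>s4; s2-1>s5; s3-0>s6; s3-1>s7; s4-0>s7; s4-1>s8; s5-0>s8; s5-1>s9; s6-0>s0; s6-1>s10; s7-0>s10; s7-1>s11; s8-0>s11; s8-1>s12; s9-0>s12; s9-1>s0; s10-0>s2; s10-1>s13; s11-0>s13; s11-1>s14; s12-0>s14; s12-1>s1; s13-0>s5; s13-1>s15; s14-0>s15; s14-1>s3; s15-0>s9; s15-1>s6

Build one automaton per condition and run them in lockstep. The first has 4 states tracking the count of `1`s modulo 4; the second has 4 states tracking the input length modulo 4. A product state is a pair (one from each), accepting exactly when both do.
With 16 states:
          0    1  
>  s0     s1   s2 
   s1     s3   s4 
   s2     s4   s5 
   s3     s6   s7 
 * s4     s7   s8 
   s5     s8   s9 
   s6     s0  s10 
   s7    s10  s11 
   s8    s11  s12 
   s9    s12   s0 
   s10    s2  s13 
   s11   s13  s14 
   s12   s14   s1 
   s13    s5  s15 
   s14   s15   s3 
   s15    s9   s6 
(> = start, * = accepting)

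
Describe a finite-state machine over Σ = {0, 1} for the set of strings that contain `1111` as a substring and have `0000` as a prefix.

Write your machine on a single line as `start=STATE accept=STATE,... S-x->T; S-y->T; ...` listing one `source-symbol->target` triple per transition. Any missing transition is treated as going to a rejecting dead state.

Handle the two conditions separately and then intersect. The first has 5 states tracking whether and how much of `1111` has been seen; the second has 6 states tracking whether the input so far still matches the prefix `0000`. A product state is a pair (one from each), accepting exactly when both do. Minimizing collapses redundant product states.
        0   1  
>  S0   S1  S2 
   S1   S3  S2 
   S2   S2  S2 
   S3   S4  S2 
   S4   S5  S2 
   S5   S5  S6 
   S6   S5  S7 
   S7   S5  S8 
   S8   S5  S9 
 * S9   S9  S9 
(> = start, * = accepting)

start=S0; accept=S9; S0-0->S1; S0-1->S2; S1-0->S3; S1-1->S2; S2-0->S2; S2-1->S2; S3-0->S4; S3-1->S2; S4-0->S5; S4-1->S2; S5-0->S5; S5-1->S6; S6-0->S5; S6-1->S7; S7-0->S5; S7-1->S8; S8-0->S5; S8-1->S9; S9-0->S9; S9-1->S9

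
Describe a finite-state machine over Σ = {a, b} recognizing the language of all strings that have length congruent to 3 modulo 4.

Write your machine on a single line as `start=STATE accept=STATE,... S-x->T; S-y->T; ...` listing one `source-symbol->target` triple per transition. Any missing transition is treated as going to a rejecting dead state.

Only the length mod 4 matters, so use a 4-cycle: from any state, every input symbol moves to the next state, wrapping S3 back to S0. Mark S3 accepting.
4 states suffice.
        a   b  
>  S0   S1  S1 
   S1   S2  S2 
   S2   S3  S3 
 * S3   S0  S0 
(> = start, * = accepting)

start=S0; accept=S3; S0-a->S1; S0-b->S1; S1-a->S2; S1-b->S2; S2-a->S3; S2-b->S3; S3-a->S0; S3-b->S0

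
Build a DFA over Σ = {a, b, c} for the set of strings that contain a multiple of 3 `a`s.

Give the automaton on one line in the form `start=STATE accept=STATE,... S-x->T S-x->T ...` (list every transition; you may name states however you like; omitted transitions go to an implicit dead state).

The only thing that matters is how many `a`s have appeared, reduced mod 3. Use one state per residue: s0 for 0, …, s2 for 2. Reading `a` moves to the next residue; anything else stays put. s0 is accepting.
3 states suffice.
        a   b   c  
>* s0   s1  s0  s0 
   s1   s2  s1  s1 
   s2   s0  s2  s2 
(> = start, * = accepting)

start=s0 accept=s0 s0-a->s1 s0-b->s0 s0-c->s0 s1-a->s2 s1-b->s1 s1-c->s1 s2-a->s0 s2-b->s2 s2-c->s2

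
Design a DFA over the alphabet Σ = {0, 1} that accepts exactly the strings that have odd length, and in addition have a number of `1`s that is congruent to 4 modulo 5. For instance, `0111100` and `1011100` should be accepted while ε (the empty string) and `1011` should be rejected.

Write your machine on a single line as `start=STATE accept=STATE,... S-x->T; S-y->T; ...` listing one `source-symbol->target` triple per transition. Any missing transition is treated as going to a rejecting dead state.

start=q0; accept=q9; q0-0->q1; q0-1->q2; q1-0->q0; q1-1->q3; q2-0->q3; q2-1->q4; q3-0->q2; q3-1->q5; q4-0->q5; q4-1->q6; q5-0->q4; q5-1->q7; q6-0->q7; q6-1->q8; q7-0->q6; q7-1->q9; q8-0->q9; q8-1->q1; q9-0->q8; q9-1->q0

Run two small machines in parallel and take their product. One (2 states) tracks the input length modulo 2; the other (5 states) tracks the count of `1`s modulo 5. Each combined state is a pair, one component from each; accept when both components accept.
With 10 states:
        0   1  
>  q0   q1  q2 
   q1   q0  q3 
   q2   q3  q4 
   q3   q2  q5 
   q4   q5  q6 
   q5   q4  q7 
   q6   q7  q8 
   q7   q6  q9 
   q8   q9  q1 
 * q9   q8  q0 
(> = start, * = accepting)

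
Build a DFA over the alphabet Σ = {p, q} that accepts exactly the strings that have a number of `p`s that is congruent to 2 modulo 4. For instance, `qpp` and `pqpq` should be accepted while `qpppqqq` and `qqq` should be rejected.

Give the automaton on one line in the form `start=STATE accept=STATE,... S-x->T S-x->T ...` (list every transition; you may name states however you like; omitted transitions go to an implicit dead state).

start=s0 accept=s2 s0-p->s1 s0-q->s0 s1-p->s2 s1-q->s1 s2-p->s3 s2-q->s2 s3-p->s0 s3-q->s3

Keep the running count of `p`s modulo 4: each `p` advances along the cycle s0 → s1 → s2 → s3 → s0 while other symbols loop. Accept at s2.
        p   q  
>  s0   s1  s0 
   s1   s2  s1 
 * s2   s3  s2 
   s3   s0  s3 
(> = start, * = accepting)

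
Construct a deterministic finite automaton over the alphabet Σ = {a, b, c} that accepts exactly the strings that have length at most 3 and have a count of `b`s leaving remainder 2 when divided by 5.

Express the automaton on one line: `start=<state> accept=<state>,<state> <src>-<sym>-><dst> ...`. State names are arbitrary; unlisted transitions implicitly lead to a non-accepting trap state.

Build one automaton per condition and run them in lockstep. One (5 states) tracks the input length, saturating at 4; the other (5 states) tracks the count of `b`s modulo 5. Each combined state is a pair, one component from each; accept when both components accept. Equivalent product states are then merged.
        a   b   c  
>  s0   s1  s2  s1 
   s1   s3  s4  s3 
   s2   s4  s5  s4 
   s3   s3  s3  s3 
   s4   s3  s6  s3 
 * s5   s6  s3  s6 
 * s6   s3  s3  s3 
(> = start, * = accepting)

start=s0 accept=s5,s6 s0-a->s1 s0-b->s2 s0-c->s1 s1-a->s3 s1-b->s4 s1-c->s3 s2-a->s4 s2-b->s5 s2-c->s4 s3-a->s3 s3-b->s3 s3-c->s3 s4-a->s3 s4-b->s6 s4-c->s3 s5-a->s6 s5-b->s3 s5-c->s6 s6-a->s3 s6-b->s3 s6-c->s3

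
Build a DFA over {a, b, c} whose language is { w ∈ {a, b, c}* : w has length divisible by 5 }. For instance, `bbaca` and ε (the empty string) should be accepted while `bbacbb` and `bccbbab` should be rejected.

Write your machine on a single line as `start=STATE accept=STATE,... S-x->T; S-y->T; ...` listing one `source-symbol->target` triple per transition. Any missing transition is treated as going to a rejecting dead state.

Only the length mod 5 matters, so use a 5-cycle: from any state, every input symbol moves to the next state, wrapping S4 back to S0. Mark S0 accepting.
        a   b   c  
>* S0   S1  S1  S1 
   S1   S2  S2  S2 
   S2   S3  S3  S3 
   S3   S4  S4  S4 
   S4   S0  S0  S0 
(> = start, * = accepting)

start=S0; accept=S0; S0-a->S1; S0-b->S1; S0-c->S1; S1-a->S2; S1-b->S2; S1-c->S2; S2-a->S3; S2-b->S3; S2-c->S3; S3-a->S4; S3-b->S4; S3-c->S4; S4-a->S0; S4-b->S0; S4-c->S0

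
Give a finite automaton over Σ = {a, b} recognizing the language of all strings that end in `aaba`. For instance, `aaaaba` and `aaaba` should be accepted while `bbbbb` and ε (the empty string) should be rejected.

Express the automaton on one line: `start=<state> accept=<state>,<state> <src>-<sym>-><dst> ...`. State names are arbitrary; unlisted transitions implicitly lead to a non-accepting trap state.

Let each state record the length of the longest suffix of the input read so far that is also a prefix of `aaba`. s1 means the last symbol is `a`; s2 means the last 2 symbols are `aa`; s3 means the last 3 symbols are `aab`; s4 means the last 4 symbols are `aaba`. Accept only at s4, where the string currently ends in `aaba`.
5 states suffice.
        a   b  
>  s0   s1  s0 
   s1   s2  s0 
   s2   s2  s3 
   s3   s4  s0 
 * s4   s2  s0 
(> = start, * = accepting)

start=s0 accept=s4 s0-a->s1 s0-b->s0 s1-a->s2 s1-b->s0 s2-a->s2 s2-b->s3 s3-a->s4 s3-b->s0 s4-a->s2 s4-b->s0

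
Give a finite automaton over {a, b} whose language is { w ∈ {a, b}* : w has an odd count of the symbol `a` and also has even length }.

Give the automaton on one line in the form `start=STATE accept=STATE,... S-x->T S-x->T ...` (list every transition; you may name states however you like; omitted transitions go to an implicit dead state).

start=q0 accept=q3 q0-a->q1 q0-b->q2 q1-a->q0 q1-b->q3 q2-a->q3 q2-b->q0 q3-a->q2 q3-b->q1

Build one automaton per condition and run them in lockstep. One (2 states) tracks the count of `a`s modulo 2; the other (2 states) tracks the input length modulo 2. Each combined state is a pair, one component from each; accept when both components accept.
With 4 states:
        a   b  
>  q0   q1  q2 
   q1   q0  q3 
   q2   q3  q0 
 * q3   q2  q1 
(> = start, * = accepting)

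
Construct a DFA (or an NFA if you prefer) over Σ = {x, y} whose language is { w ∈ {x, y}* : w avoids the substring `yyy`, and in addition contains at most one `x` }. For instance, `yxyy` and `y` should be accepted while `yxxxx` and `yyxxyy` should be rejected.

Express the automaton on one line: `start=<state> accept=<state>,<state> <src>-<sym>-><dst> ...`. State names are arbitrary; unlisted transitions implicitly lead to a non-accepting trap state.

Build one automaton per condition and run them in lockstep. One (4 states) tracks partial matches of the forbidden pattern `yyy`; the other (3 states) tracks the count of `x`s, saturating at 2. Each combined state is a pair, one component from each; accept when both components accept. Equivalent product states are then merged.
With 7 states:
        x   y  
>* s0   s1  s2 
 * s1   s3  s4 
 * s2   s1  s5 
   s3   s3  s3 
 * s4   s3  s6 
 * s5   s1  s3 
 * s6   s3  s3 
(> = start, * = accepting)

start=s0 accept=s0,s1,s2,s4,s5,s6 s0-x->s1 s0-y->s2 s1-x->s3 s1-y->s4 s2-x->s1 s2-y->s5 s3-x->s3 s3-y->s3 s4-x->s3 s4-y->s6 s5-x->s1 s5-y->s3 s6-x->s3 s6-y->s3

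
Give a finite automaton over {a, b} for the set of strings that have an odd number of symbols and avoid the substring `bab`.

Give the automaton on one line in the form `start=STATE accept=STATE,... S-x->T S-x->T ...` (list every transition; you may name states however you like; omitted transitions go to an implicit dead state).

start=q0 accept=q1,q2,q5 q0-a->q1 q0-b->q2 q1-a->q0 q1-b->q3 q2-a->q4 q2-b->q3 q3-a->q5 q3-b->q2 q4-a->q1 q4-b->q6 q5-a->q0 q5-b->q7 q6-a->q7 q6-b->q7 q7-a->q6 q7-b->q6

Run two small machines in parallel and take their product. One (2 states) tracks the input length modulo 2; the other (4 states) tracks partial matches of the forbidden pattern `bab`. Each combined state is a pair, one component from each; accept when both components accept.
With 8 states:
        a   b  
>  q0   q1  q2 
 * q1   q0  q3 
 * q2   q4  q3 
   q3   q5  q2 
   q4   q1  q6 
 * q5   q0  q7 
   q6   q7  q7 
   q7   q6  q6 
(> = start, * = accepting)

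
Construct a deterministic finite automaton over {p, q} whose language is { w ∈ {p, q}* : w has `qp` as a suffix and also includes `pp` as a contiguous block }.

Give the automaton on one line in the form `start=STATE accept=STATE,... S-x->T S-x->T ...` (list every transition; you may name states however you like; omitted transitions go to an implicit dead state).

start=S0 accept=S6 S0-p->S1 S0-q->S2 S1-p->S3 S1-q->S2 S2-p->S4 S2-q->S2 S3-p->S3 S3-q->S5 S4-p->S3 S4-q->S2 S5-p->S6 S5-q->S5 S6-p->S3 S6-q->S5

Build one automaton per condition and run them in lockstep. One (3 states) tracks how much of the suffix `qp` has currently been matched; the other (3 states) tracks whether and how much of `pp` has been seen. Each combined state is a pair, one component from each; accept when both components accept.
With 7 states:
        p   q  
>  S0   S1  S2 
   S1   S3  S2 
   S2   S4  S2 
   S3   S3  S5 
   S4   S3  S2 
   S5   S6  S5 
 * S6   S3  S5 
(> = start, * = accepting)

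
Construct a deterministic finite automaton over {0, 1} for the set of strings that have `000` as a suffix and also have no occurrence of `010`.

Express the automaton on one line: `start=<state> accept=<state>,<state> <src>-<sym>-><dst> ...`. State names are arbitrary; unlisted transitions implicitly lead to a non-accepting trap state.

start=q0 accept=q4 q0-0->q1 q0-1->q0 q1-0->q2 q1-1->q3 q2-0->q4 q2-1->q3 q3-0->q5 q3-1->q0 q4-0->q4 q4-1->q3 q5-0->q5 q5-1->q5

Handle the two conditions separately and then intersect. One (4 states) tracks how much of the suffix `000` has currently been matched; the other (4 states) tracks partial matches of the forbidden pattern `010`. Each combined state is a pair, one component from each; accept when both components accept. Equivalent product states are then merged.
A 6-state machine:
        0   1  
>  q0   q1  q0 
   q1   q2  q3 
   q2   q4  q3 
   q3   q5  q0 
 * q4   q4  q3 
   q5   q5  q5 
(> = start, * = accepting)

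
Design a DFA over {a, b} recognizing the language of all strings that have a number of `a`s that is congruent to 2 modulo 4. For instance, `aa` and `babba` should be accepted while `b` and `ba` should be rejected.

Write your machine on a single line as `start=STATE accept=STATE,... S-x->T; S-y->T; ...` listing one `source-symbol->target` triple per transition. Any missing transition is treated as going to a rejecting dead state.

start=S0; accept=S2; S0-a->S1; S0-b->S0; S1-a->S2; S1-b->S1; S2-a->S3; S2-b->S2; S3-a->S0; S3-b->S3

The only thing that matters is how many `a`s have appeared, reduced mod 4. Use one state per residue: S0 for 0, …, S3 for 3. Reading `a` moves to the next residue; anything else stays put. S2 is accepting.
A 4-state machine:
        a   b  
>  S0   S1  S0 
   S1   S2  S1 
 * S2   S3  S2 
   S3   S0  S3 
(> = start, * = accepting)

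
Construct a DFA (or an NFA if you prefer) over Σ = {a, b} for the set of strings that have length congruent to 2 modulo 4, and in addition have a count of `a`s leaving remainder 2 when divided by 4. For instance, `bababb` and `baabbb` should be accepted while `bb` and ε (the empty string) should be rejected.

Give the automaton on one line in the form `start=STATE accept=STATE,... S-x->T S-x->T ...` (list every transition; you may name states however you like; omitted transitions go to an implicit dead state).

start=q0 accept=q3 q0-a->q1 q0-b->q2 q1-a->q3 q1-b->q4 q2-a->q4 q2-b->q5 q3-a->q6 q3-b->q7 q4-a->q7 q4-b->q8 q5-a->q8 q5-b->q9 q6-a->q0 q6-b->q10 q7-a->q10 q7-b->q11 q8-a->q11 q8-b->q12 q9-a->q12 q9-b->q0 q10-a->q2 q10-b->q13 q11-a->q13 q11-b->q14 q12-a->q14 q12-b->q1 q13-a->q5 q13-b->q15 q14-a->q15 q14-b->q3 q15-a->q9 q15-b->q6

Handle the two conditions separately and then intersect. The first has 4 states tracking the input length modulo 4; the second has 4 states tracking the count of `a`s modulo 4. A product state is a pair (one from each), accepting exactly when both do.
          a    b  
>  q0     q1   q2 
   q1     q3   q4 
   q2     q4   q5 
 * q3     q6   q7 
   q4     q7   q8 
   q5     q8   q9 
   q6     q0  q10 
   q7    q10  q11 
   q8    q11  q12 
   q9    q12   q0 
   q10    q2  q13 
   q11   q13  q14 
   q12   q14   q1 
   q13    q5  q15 
   q14   q15   q3 
   q15    q9   q6 
(> = start, * = accepting)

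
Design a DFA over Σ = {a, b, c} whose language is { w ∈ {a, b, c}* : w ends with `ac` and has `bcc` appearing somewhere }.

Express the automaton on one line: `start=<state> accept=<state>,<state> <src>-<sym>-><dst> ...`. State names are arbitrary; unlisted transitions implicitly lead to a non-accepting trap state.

start=s0 accept=s5 s0-a->s0 s0-b->s1 s0-c->s0 s1-a->s0 s1-b->s1 s1-c->s2 s2-a->s0 s2-b->s1 s2-c->s3 s3-a->s4 s3-b->s3 s3-c->s3 s4-a->s4 s4-b->s3 s4-c->s5 s5-a->s4 s5-b->s3 s5-c->s3

Run two small machines in parallel and take their product. One (3 states) tracks how much of the suffix `ac` has currently been matched; the other (4 states) tracks whether and how much of `bcc` has been seen. Each combined state is a pair, one component from each; accept when both components accept. After merging equivalent states the machine shrinks.
6 states suffice.
        a   b   c  
>  s0   s0  s1  s0 
   s1   s0  s1  s2 
   s2   s0  s1  s3 
   s3   s4  s3  s3 
   s4   s4  s3  s5 
 * s5   s4  s3  s3 
(> = start, * = accepting)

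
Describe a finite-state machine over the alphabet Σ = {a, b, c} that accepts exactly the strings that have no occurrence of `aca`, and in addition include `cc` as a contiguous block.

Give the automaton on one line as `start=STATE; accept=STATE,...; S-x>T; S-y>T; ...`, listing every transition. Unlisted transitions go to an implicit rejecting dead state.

Build one automaton per condition and run them in lockstep. The first has 4 states tracking partial matches of the forbidden pattern `aca`; the second has 3 states tracking whether and how much of `cc` has been seen. A product state is a pair (one from each), accepting exactly when both do. Minimizing collapses redundant product states.
An 8-state machine:
        a   b   c  
>  q0   q1  q0  q2 
   q1   q1  q0  q3 
   q2   q1  q0  q4 
   q3   q5  q0  q4 
 * q4   q6  q4  q4 
   q5   q5  q5  q5 
 * q6   q6  q4  q7 
 * q7   q5  q4  q4 
(> = start, * = accepting)

start=q0; accept=q4,q6,q7; q0-a>q1; q0-b>q0; q0-c>q2; q1-a>q1; q1-b>q0; q1-c>q3; q2-a>q1; q2-b>q0; q2-c>q4; q3-a>q5; q3-b>q0; q3-c>q4; q4-a>q6; q4-b>q4; q4-c>q4; q5-a>q5; q5-b>q5; q5-c>q5; q6-a>q6; q6-b>q4; q6-c>q7; q7-a>q5; q7-b>q4; q7-c>q4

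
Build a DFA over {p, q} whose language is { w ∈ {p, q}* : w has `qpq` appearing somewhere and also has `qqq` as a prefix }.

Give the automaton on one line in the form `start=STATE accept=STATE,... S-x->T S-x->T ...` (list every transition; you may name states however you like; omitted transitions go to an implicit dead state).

Handle the two conditions separately and then intersect. One (4 states) tracks whether and how much of `qpq` has been seen; the other (5 states) tracks whether the input so far still matches the prefix `qqq`. Each combined state is a pair, one component from each; accept when both components accept.
11 states suffice.
          p    q  
>  s0     s1   s2 
   s1     s1   s3 
   s2     s4   s5 
   s3     s4   s3 
   s4     s1   s6 
   s5     s4   s7 
   s6     s6   s6 
   s7     s8   s7 
   s8     s9  s10 
   s9     s9   s7 
 * s10   s10  s10 
(> = start, * = accepting)

start=s0 accept=s10 s0-p->s1 s0-q->s2 s1-p->s1 s1-q->s3 s2-p->s4 s2-q->s5 s3-p->s4 s3-q->s3 s4-p->s1 s4-q->s6 s5-p->s4 s5-q->s7 s6-p->s6 s6-q->s6 s7-p->s8 s7-q->s7 s8-p->s9 s8-q->s10 s9-p->s9 s9-q->s7 s10-p->s10 s10-q->s10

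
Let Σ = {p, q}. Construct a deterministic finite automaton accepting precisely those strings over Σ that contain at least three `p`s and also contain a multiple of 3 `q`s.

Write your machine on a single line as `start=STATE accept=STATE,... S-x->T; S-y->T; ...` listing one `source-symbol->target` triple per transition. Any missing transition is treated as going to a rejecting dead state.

Handle the two conditions separately and then intersect. The first has 5 states tracking the count of `p`s, saturating at 4; the second has 3 states tracking the count of `q`s modulo 3. A product state is a pair (one from each), accepting exactly when both do.
With 15 states:
          p    q  
>  s0     s1   s2 
   s1     s3   s4 
   s2     s4   s5 
   s3     s6   s7 
   s4     s7   s8 
   s5     s8   s0 
 * s6     s9  s10 
   s7    s10  s11 
   s8    s11   s1 
 * s9     s9  s12 
   s10   s12  s13 
   s11   s13   s3 
   s12   s12  s14 
   s13   s14   s6 
   s14   s14   s9 
(> = start, * = accepting)

start=s0; accept=s6,s9; s0-p->s1; s0-q->s2; s1-p->s3; s1-q->s4; s2-p->s4; s2-q->s5; s3-p->s6; s3-q->s7; s4-p->s7; s4-q->s8; s5-p->s8; s5-q->s0; s6-p->s9; s6-q->s10; s7-p->s10; s7-q->s11; s8-p->s11; s8-q->s1; s9-p->s9; s9-q->s12; s10-p->s12; s10-q->s13; s11-p->s13; s11-q->s3; s12-p->s12; s12-q->s14; s13-p->s14; s13-q->s6; s14-p->s14; s14-q->s9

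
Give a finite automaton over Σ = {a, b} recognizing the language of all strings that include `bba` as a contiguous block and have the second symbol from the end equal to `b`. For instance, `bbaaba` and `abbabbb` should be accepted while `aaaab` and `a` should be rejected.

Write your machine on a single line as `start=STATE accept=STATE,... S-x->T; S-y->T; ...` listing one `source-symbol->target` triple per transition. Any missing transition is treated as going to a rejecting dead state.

start=q0; accept=q3,q6; q0-a->q0; q0-b->q1; q1-a->q0; q1-b->q2; q2-a->q3; q2-b->q2; q3-a->q4; q3-b->q5; q4-a->q4; q4-b->q5; q5-a->q3; q5-b->q6; q6-a->q3; q6-b->q6

Build one automaton per condition and run them in lockstep. The first has 4 states tracking whether and how much of `bba` has been seen; the second has 7 states tracking the last 2 symbols read. A product state is a pair (one from each), accepting exactly when both do. After merging equivalent states the machine shrinks.
        a   b  
>  q0   q0  q1 
   q1   q0  q2 
   q2   q3  q2 
 * q3   q4  q5 
   q4   q4  q5 
   q5   q3  q6 
 * q6   q3  q6 
(> = start, * = accepting)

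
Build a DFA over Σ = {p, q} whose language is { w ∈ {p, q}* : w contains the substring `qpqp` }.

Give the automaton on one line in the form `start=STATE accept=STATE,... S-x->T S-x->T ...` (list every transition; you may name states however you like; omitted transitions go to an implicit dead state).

Track how much of `qpqp` has been matched so far: state s0 is no progress, s4 is the absorbing accept state reached once `qpqp` has occurred. Intermediate states record partial matches; on a mismatch, fall back to the longest reusable overlap.
        p   q  
>  s0   s0  s1 
   s1   s2  s1 
   s2   s0  s3 
   s3   s4  s1 
 * s4   s4  s4 
(> = start, * = accepting)

start=s0 accept=s4 s0-p->s0 s0-q->s1 s1-p->s2 s1-q->s1 s2-p->s0 s2-q->s3 s3-p->s4 s3-q->s1 s4-p->s4 s4-q->s4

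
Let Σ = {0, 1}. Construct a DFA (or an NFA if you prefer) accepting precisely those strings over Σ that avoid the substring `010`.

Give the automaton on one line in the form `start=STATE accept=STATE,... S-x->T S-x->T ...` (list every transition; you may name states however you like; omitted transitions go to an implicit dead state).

This is the complement of 'contains `010`'. Use the same substring-matching states — S0 through S3 holding how much of `010` has just been matched — but flip the accepting set: everything except the trap S3 accepts.
With 4 states:
        0   1  
>* S0   S1  S0 
 * S1   S1  S2 
 * S2   S3  S0 
   S3   S3  S3 
(> = start, * = accepting)

start=S0 accept=S0,S1,S2 S0-0->S1 S0-1->S0 S1-0->S1 S1-1->S2 S2-0->S3 S2-1->S0 S3-0->S3 S3-1->S3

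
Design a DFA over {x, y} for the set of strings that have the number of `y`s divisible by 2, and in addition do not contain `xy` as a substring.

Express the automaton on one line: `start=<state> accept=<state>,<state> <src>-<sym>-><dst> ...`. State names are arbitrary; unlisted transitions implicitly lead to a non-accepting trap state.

start=q0 accept=q0,q1 q0-x->q1 q0-y->q2 q1-x->q1 q1-y->q3 q2-x->q3 q2-y->q0 q3-x->q3 q3-y->q3

Build one automaton per condition and run them in lockstep. One (2 states) tracks the count of `y`s modulo 2; the other (3 states) tracks partial matches of the forbidden pattern `xy`. Each combined state is a pair, one component from each; accept when both components accept. After merging equivalent states the machine shrinks.
        x   y  
>* q0   q1  q2 
 * q1   q1  q3 
   q2   q3  q0 
   q3   q3  q3 
(> = start, * = accepting)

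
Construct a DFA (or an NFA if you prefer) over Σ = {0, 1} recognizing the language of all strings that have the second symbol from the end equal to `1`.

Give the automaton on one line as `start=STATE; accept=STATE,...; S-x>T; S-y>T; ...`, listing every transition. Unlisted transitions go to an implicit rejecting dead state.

Because acceptance depends on a position counted from the end, the machine has to buffer the most recent 2 symbols. Make each state the string of the last up-to-2 symbols read; on input `x` shift the window left and append `x`. Accept when the buffered window has length 2 and begins with `1`.
With 7 states:
       0  1 
>  A   B  C 
   B   D  E 
   C   F  G 
   D   D  E 
   E   F  G 
 * F   D  E 
 * G   F  G 
(> = start, * = accepting)

start=A; accept=F,G; A-0>B; A-1>C; B-0>D; B-1>E; C-0>F; C-1>G; D-0>D; D-1>E; E-0>F; E-1>G; F-0>D; F-1>E; G-0>F; G-1>G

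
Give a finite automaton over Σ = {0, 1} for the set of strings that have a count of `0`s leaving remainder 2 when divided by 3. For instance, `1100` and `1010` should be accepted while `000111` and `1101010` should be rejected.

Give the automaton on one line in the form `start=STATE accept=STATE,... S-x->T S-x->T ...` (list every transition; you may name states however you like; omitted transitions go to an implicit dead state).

start=q0 accept=q2 q0-0->q1 q0-1->q0 q1-0->q2 q1-1->q1 q2-0->q0 q2-1->q2

Keep the running count of `0`s modulo 3: each `0` advances along the cycle q0 → q1 → q2 → q0 while other symbols loop. Accept at q2.
3 states suffice.
        0   1  
>  q0   q1  q0 
   q1   q2  q1 
 * q2   q0  q2 
(> = start, * = accepting)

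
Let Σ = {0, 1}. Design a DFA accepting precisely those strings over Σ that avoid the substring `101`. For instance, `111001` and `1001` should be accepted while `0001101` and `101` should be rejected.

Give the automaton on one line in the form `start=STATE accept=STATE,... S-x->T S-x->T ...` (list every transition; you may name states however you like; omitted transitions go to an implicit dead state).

This is the complement of 'contains `101`'. Use the same substring-matching states — q0 through q3 holding how much of `101` has just been matched — but flip the accepting set: everything except the trap q3 accepts.
A 4-state machine:
        0   1  
>* q0   q0  q1 
 * q1   q2  q1 
 * q2   q0  q3 
   q3   q3  q3 
(> = start, * = accepting)

start=q0 accept=q0,q1,q2 q0-0->q0 q0-1->q1 q1-0->q2 q1-1->q1 q2-0->q0 q2-1->q3 q3-0->q3 q3-1->q3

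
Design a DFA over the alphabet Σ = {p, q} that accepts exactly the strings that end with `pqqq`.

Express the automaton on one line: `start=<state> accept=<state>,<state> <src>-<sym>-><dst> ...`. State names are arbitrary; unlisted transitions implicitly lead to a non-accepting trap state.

start=A accept=E A-p->B A-q->A B-p->B B-q->C C-p->B C-q->D D-p->B D-q->E E-p->B E-q->A

Let each state record the length of the longest suffix of the input read so far that is also a prefix of `pqqq`. B means the last symbol is `p`; C means the last 2 symbols are `pq`; D means the last 3 symbols are `pqq`; E means the last 4 symbols are `pqqq`. Accept only at E, where the string currently ends in `pqqq`.
       p  q 
>  A   B  A 
   B   B  C 
   C   B  D 
   D   B  E 
 * E   B  A 
(> = start, * = accepting)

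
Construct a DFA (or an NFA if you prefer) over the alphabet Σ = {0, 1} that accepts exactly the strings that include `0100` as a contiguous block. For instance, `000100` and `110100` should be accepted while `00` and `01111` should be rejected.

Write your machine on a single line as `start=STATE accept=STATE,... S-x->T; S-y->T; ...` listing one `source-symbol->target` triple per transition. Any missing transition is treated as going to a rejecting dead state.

start=A; accept=E; A-0->B; A-1->A; B-0->B; B-1->C; C-0->D; C-1->A; D-0->E; D-1->C; E-0->E; E-1->E

Track how much of `0100` has been matched so far: state A is no progress, E is the absorbing accept state reached once `0100` has occurred. Intermediate states record partial matches; on a mismatch, fall back to the longest reusable overlap.
5 states suffice.
       0  1 
>  A   B  A 
   B   B  C 
   C   D  A 
   D   E  C 
 * E   E  E 
(> = start, * = accepting)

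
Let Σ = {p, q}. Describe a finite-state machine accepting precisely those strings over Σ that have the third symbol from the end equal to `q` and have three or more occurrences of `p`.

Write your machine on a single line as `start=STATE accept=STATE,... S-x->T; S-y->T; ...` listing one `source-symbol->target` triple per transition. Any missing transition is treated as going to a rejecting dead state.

Build one automaton per condition and run them in lockstep. One (15 states) tracks the last 3 symbols read; the other (5 states) tracks the count of `p`s, saturating at 4. Each combined state is a pair, one component from each; accept when both components accept. Minimizing collapses redundant product states.
With 15 states:
       p  q 
>  A   B  A 
   B   C  D 
   C   E  F 
   D   G  D 
   E   E  H 
   F   I  J 
   G   K  F 
   H   I  L 
   I   K  M 
   J   N  J 
 * K   E  H 
   L   N  O 
 * M   I  L 
 * N   K  M 
 * O   N  O 
(> = start, * = accepting)

start=A; accept=K,M,N,O; A-p->B; A-q->A; B-p->C; B-q->D; C-p->E; C-q->F; D-p->G; D-q->D; E-p->E; E-q->H; F-p->I; F-q->J; G-p->K; G-q->F; H-p->I; H-q->L; I-p->K; I-q->M; J-p->N; J-q->J; K-p->E; K-q->H; L-p->N; L-q->O; M-p->I; M-q->L; N-p->K; N-q->M; O-p->N; O-q->O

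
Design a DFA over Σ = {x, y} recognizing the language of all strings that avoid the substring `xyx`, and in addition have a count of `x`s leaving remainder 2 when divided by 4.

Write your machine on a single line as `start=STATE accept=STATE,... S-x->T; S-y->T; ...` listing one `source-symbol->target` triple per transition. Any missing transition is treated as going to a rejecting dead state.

Handle the two conditions separately and then intersect. One (4 states) tracks partial matches of the forbidden pattern `xyx`; the other (4 states) tracks the count of `x`s modulo 4. Each combined state is a pair, one component from each; accept when both components accept. Equivalent product states are then merged.
13 states suffice.
          x    y  
>  s0     s1   s0 
   s1     s2   s3 
 * s2     s4   s5 
   s3     s6   s7 
   s4     s8   s9 
 * s5     s6  s10 
   s6     s6   s6 
   s7     s2   s7 
   s8     s1  s11 
   s9     s6  s12 
 * s10    s4  s10 
   s11    s6   s0 
   s12    s8  s12 
(> = start, * = accepting)

start=s0; accept=s2,s5,s10; s0-x->s1; s0-y->s0; s1-x->s2; s1-y->s3; s2-x->s4; s2-y->s5; s3-x->s6; s3-y->s7; s4-x->s8; s4-y->s9; s5-x->s6; s5-y->s10; s6-x->s6; s6-y->s6; s7-x->s2; s7-y->s7; s8-x->s1; s8-y->s11; s9-x->s6; s9-y->s12; s10-x->s4; s10-y->s10; s11-x->s6; s11-y->s0; s12-x->s8; s12-y->s12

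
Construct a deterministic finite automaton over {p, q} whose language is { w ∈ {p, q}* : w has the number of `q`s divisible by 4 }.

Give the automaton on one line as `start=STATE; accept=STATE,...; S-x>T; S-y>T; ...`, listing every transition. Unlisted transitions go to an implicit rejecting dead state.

The only thing that matters is how many `q`s have appeared, reduced mod 4. Use one state per residue: S0 for 0, …, S3 for 3. Reading `q` moves to the next residue; anything else stays put. S0 is accepting.
4 states suffice.
        p   q  
>* S0   S0  S1 
   S1   S1  S2 
   S2   S2  S3 
   S3   S3  S0 
(> = start, * = accepting)

start=S0; accept=S0; S0-p>S0; S0-q>S1; S1-p>S1; S1-q>S2; S2-p>S2; S2-q>S3; S3-p>S3; S3-q>S0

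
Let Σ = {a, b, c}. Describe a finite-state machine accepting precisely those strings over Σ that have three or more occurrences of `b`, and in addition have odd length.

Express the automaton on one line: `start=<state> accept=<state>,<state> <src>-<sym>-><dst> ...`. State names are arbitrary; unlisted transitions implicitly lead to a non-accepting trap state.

Handle the two conditions separately and then intersect. The first has 5 states tracking the count of `b`s, saturating at 4; the second has 2 states tracking the input length modulo 2. A product state is a pair (one from each), accepting exactly when both do.
10 states suffice.
        a   b   c  
>  q0   q1  q2  q1 
   q1   q0  q3  q0 
   q2   q3  q4  q3 
   q3   q2  q5  q2 
   q4   q5  q6  q5 
   q5   q4  q7  q4 
 * q6   q7  q8  q7 
   q7   q6  q9  q6 
   q8   q9  q9  q9 
 * q9   q8  q8  q8 
(> = start, * = accepting)

start=q0 accept=q6,q9 q0-a->q1 q0-b->q2 q0-c->q1 q1-a->q0 q1-b->q3 q1-c->q0 q2-a->q3 q2-b->q4 q2-c->q3 q3-a->q2 q3-b->q5 q3-c->q2 q4-a->q5 q4-b->q6 q4-c->q5 q5-a->q4 q5-b->q7 q5-c->q4 q6-a->q7 q6-b->q8 q6-c->q7 q7-a->q6 q7-b->q9 q7-c->q6 q8-a->q9 q8-b->q9 q8-c->q9 q9-a->q8 q9-b->q8 q9-c->q8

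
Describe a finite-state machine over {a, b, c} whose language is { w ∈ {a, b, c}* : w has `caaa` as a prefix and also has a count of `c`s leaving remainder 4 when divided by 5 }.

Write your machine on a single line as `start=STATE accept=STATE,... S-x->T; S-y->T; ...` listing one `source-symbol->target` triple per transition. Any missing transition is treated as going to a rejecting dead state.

Run two small machines in parallel and take their product. The first has 6 states tracking whether the input so far still matches the prefix `caaa`; the second has 5 states tracking the count of `c`s modulo 5. A product state is a pair (one from each), accepting exactly when both do. Equivalent product states are then merged.
With 10 states:
        a   b   c  
>  q0   q1  q1  q2 
   q1   q1  q1  q1 
   q2   q3  q1  q1 
   q3   q4  q1  q1 
   q4   q5  q1  q1 
   q5   q5  q5  q6 
   q6   q6  q6  q7 
   q7   q7  q7  q8 
 * q8   q8  q8  q9 
   q9   q9  q9  q5 
(> = start, * = accepting)

start=q0; accept=q8; q0-a->q1; q0-b->q1; q0-c->q2; q1-a->q1; q1-b->q1; q1-c->q1; q2-a->q3; q2-b->q1; q2-c->q1; q3-a->q4; q3-b->q1; q3-c->q1; q4-a->q5; q4-b->q1; q4-c->q1; q5-a->q5; q5-b->q5; q5-c->q6; q6-a->q6; q6-b->q6; q6-c->q7; q7-a->q7; q7-b->q7; q7-c->q8; q8-a->q8; q8-b->q8; q8-c->q9; q9-a->q9; q9-b->q9; q9-c->q5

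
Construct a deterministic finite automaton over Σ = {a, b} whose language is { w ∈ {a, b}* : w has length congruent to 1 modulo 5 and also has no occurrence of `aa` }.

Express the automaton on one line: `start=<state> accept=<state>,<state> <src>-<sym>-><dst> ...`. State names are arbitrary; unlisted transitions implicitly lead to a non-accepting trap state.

Build one automaton per condition and run them in lockstep. One (5 states) tracks the input length modulo 5; the other (3 states) tracks partial matches of the forbidden pattern `aa`. Each combined state is a pair, one component from each; accept when both components accept. Equivalent product states are then merged.
With 11 states:
          a    b  
>  s0     s1   s2 
 * s1     s3   s4 
 * s2     s5   s4 
   s3     s3   s3 
   s4     s6   s7 
   s5     s3   s7 
   s6     s3   s8 
   s7     s9   s8 
   s8    s10   s0 
   s9     s3   s0 
   s10    s3   s2 
(> = start, * = accepting)

start=s0 accept=s1,s2 s0-a->s1 s0-b->s2 s1-a->s3 s1-b->s4 s2-a->s5 s2-b->s4 s3-a->s3 s3-b->s3 s4-a->s6 s4-b->s7 s5-a->s3 s5-b->s7 s6-a->s3 s6-b->s8 s7-a->s9 s7-b->s8 s8-a->s10 s8-b->s0 s9-a->s3 s9-b->s0 s10-a->s3 s10-b->s2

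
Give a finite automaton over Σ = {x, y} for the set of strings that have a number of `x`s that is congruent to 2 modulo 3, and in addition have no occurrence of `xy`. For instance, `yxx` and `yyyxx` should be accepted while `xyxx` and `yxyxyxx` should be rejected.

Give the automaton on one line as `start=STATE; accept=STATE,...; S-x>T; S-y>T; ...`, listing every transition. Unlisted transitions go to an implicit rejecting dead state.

start=A; accept=C; A-x>B; A-y>A; B-x>C; B-y>D; C-x>E; C-y>D; D-x>D; D-y>D; E-x>B; E-y>D

Build one automaton per condition and run them in lockstep. One (3 states) tracks the count of `x`s modulo 3; the other (3 states) tracks partial matches of the forbidden pattern `xy`. Each combined state is a pair, one component from each; accept when both components accept. Minimizing collapses redundant product states.
       x  y 
>  A   B  A 
   B   C  D 
 * C   E  D 
   D   D  D 
   E   B  D 
(> = start, * = accepting)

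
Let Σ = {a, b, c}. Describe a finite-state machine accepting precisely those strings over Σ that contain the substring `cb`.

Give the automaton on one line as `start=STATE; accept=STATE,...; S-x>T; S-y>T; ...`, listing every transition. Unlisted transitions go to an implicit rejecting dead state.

start=S0; accept=S2; S0-a>S0; S0-b>S0; S0-c>S1; S1-a>S0; S1-b>S2; S1-c>S1; S2-a>S2; S2-b>S2; S2-c>S2

States S0..S1 record the length of the longest prefix of `cb` that matches the current input suffix. Reaching S2 means `cb` has been seen, and we stay there forever. Accept from S2.
3 states suffice.
        a   b   c  
>  S0   S0  S0  S1 
   S1   S0  S2  S1 
 * S2   S2  S2  S2 
(> = start, * = accepting)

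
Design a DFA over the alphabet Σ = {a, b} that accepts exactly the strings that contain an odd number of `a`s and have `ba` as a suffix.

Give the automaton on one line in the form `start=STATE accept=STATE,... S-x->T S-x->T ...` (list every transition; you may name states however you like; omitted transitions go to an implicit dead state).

start=q0 accept=q3 q0-a->q1 q0-b->q2 q1-a->q0 q1-b->q1 q2-a->q3 q2-b->q2 q3-a->q0 q3-b->q1

Build one automaton per condition and run them in lockstep. The first has 2 states tracking the count of `a`s modulo 2; the second has 3 states tracking how much of the suffix `ba` has currently been matched. A product state is a pair (one from each), accepting exactly when both do. Equivalent product states are then merged.
A 4-state machine:
        a   b  
>  q0   q1  q2 
   q1   q0  q1 
   q2   q3  q2 
 * q3   q0  q1 
(> = start, * = accepting)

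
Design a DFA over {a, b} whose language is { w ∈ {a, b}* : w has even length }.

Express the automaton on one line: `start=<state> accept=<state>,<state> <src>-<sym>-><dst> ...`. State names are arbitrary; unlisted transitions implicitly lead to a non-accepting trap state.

start=q0 accept=q0 q0-a->q1 q0-b->q1 q1-a->q0 q1-b->q0

Only the length mod 2 matters, so use a 2-cycle: from any state, every input symbol moves to the next state, wrapping q1 back to q0. Mark q0 accepting.
A 2-state machine:
        a   b  
>* q0   q1  q1 
   q1   q0  q0 
(> = start, * = accepting)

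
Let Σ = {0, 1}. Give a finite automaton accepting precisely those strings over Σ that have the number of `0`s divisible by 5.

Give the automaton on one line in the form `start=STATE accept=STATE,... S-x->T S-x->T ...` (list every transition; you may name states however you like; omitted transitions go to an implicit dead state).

Keep the running count of `0`s modulo 5: each `0` advances along the cycle s0 → s1 → s2 → s3 → s4 → s0 while other symbols loop. Accept at s0.
With 5 states:
        0   1  
>* s0   s1  s0 
   s1   s2  s1 
   s2   s3  s2 
   s3   s4  s3 
   s4   s0  s4 
(> = start, * = accepting)

start=s0 accept=s0 s0-0->s1 s0-1->s0 s1-0->s2 s1-1->s1 s2-0->s3 s2-1->s2 s3-0->s4 s3-1->s3 s4-0->s0 s4-1->s4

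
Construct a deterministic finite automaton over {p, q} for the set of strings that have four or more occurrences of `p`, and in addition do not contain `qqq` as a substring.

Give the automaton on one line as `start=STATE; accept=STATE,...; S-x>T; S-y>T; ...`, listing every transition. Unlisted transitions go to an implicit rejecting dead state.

start=S0; accept=S10,S14,S15,S18,S19,S21; S0-p>S1; S0-q>S2; S1-p>S3; S1-q>S4; S2-p>S1; S2-q>S5; S3-p>S6; S3-q>S7; S4-p>S3; S4-q>S8; S5-p>S1; S5-q>S9; S6-p>S10; S6-q>S11; S7-p>S6; S7-q>S12; S8-p>S3; S8-q>S13; S9-p>S13; S9-q>S9; S10-p>S14; S10-q>S15; S11-p>S10; S11-q>S16; S12-p>S6; S12-q>S17; S13-p>S17; S13-q>S13; S14-p>S14; S14-q>S18; S15-p>S14; S15-q>S19; S16-p>S10; S16-q>S20; S17-p>S20; S17-q>S17; S18-p>S14; S18-q>S21; S19-p>S14; S19-q>S22; S20-p>S22; S20-q>S20; S21-p>S14; S21-q>S23; S22-p>S23; S22-q>S22; S23-p>S23; S23-q>S23

Build one automaton per condition and run them in lockstep. The first has 6 states tracking the count of `p`s, saturating at 5; the second has 4 states tracking partial matches of the forbidden pattern `qqq`. A product state is a pair (one from each), accepting exactly when both do.
          p    q  
>  S0     S1   S2 
   S1     S3   S4 
   S2     S1   S5 
   S3     S6   S7 
   S4     S3   S8 
   S5     S1   S9 
   S6    S10  S11 
   S7     S6  S12 
   S8     S3  S13 
   S9    S13   S9 
 * S10   S14  S15 
   S11   S10  S16 
   S12    S6  S17 
   S13   S17  S13 
 * S14   S14  S18 
 * S15   S14  S19 
   S16   S10  S20 
   S17   S20  S17 
 * S18   S14  S21 
 * S19   S14  S22 
   S20   S22  S20 
 * S21   S14  S23 
   S22   S23  S22 
   S23   S23  S23 
(> = start, * = accepting)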